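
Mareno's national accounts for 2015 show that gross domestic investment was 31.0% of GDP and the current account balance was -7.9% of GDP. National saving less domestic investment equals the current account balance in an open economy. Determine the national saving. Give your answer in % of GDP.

23.1

S = I + CA = 31.0 + (-7.9) = 23.1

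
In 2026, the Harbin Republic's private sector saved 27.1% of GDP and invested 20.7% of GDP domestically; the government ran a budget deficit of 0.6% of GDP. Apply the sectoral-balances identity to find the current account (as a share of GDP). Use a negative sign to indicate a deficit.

5.8

By the sectoral-balances identity, CA = (S_private - I) + (T - G).
Private balance = 27.1 - 20.7 = 6.4
Government balance (T - G) = -0.6
CA = 6.4 + (-0.6) = 5.8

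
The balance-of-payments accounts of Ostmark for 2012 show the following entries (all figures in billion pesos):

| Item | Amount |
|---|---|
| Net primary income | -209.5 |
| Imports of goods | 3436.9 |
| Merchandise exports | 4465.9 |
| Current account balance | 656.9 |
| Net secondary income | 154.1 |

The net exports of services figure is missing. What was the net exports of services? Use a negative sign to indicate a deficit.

-316.7

Current account = goods balance + services balance + net primary income + net secondary income
Sum of the known components = 973.6
Net exports of services = CA - (known components) = 656.9 - 973.6 = -316.7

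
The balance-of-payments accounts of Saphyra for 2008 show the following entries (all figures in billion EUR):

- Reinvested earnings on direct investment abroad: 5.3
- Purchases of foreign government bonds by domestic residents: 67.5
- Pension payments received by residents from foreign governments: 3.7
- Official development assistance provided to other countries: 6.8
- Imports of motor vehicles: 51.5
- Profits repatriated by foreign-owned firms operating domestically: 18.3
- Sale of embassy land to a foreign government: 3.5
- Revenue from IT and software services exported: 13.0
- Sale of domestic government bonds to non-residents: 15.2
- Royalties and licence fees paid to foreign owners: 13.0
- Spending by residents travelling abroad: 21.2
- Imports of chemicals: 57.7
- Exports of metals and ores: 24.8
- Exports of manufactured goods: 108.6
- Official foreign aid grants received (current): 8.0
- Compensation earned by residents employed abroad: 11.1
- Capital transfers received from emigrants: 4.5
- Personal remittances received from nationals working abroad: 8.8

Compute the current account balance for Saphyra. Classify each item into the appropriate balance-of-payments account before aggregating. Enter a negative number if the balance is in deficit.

14.8

Goods: 108.6 - 57.7 - 51.5 + 24.8 = 24.2
Services: -21.2 - 13.0 + 13.0 = -21.2
Primary income: 5.3 - 18.3 + 11.1 = -1.9
Secondary income: 8.0 - 6.8 + 8.8 + 3.7 = 13.7
Current account = 24.2 + (-21.2) + (-1.9) + 13.7 = 14.8
(Excluded from the current account — financial account: purchases of foreign government bonds by domestic residents 67.5, sale of domestic government bonds to non-residents 15.2; capital account: sale of embassy land to a foreign government 3.5, capital transfers received from emigrants 4.5.)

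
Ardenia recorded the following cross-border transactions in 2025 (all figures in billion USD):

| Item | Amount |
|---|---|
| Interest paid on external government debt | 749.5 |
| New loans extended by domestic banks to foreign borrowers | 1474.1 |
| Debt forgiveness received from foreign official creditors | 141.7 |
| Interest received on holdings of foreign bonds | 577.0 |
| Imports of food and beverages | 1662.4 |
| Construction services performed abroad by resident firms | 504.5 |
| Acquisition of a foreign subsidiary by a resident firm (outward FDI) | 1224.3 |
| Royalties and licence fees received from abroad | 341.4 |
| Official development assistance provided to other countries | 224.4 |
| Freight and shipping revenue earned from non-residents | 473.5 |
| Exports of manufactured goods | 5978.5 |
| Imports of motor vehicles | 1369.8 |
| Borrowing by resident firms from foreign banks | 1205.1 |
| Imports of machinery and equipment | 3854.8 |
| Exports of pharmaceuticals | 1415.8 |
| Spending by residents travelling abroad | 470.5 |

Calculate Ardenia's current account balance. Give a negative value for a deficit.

Goods: -1662.4 - 3854.8 - 1369.8 + 5978.5 + 1415.8 = 507.3
Services: -470.5 + 341.4 + 473.5 + 504.5 = 848.9
Primary income: -749.5 + 577.0 = -172.5
Secondary income: -224.4
Current account = 507.3 + 848.9 + (-172.5) + (-224.4) = 959.3
(Excluded from the current account — financial account: new loans extended by domestic banks to foreign borrowers 1474.1, acquisition of a foreign subsidiary by a resident firm (outward FDI) 1224.3, borrowing by resident firms from foreign banks 1205.1; capital account: debt forgiveness received from foreign official creditors 141.7.)

959.3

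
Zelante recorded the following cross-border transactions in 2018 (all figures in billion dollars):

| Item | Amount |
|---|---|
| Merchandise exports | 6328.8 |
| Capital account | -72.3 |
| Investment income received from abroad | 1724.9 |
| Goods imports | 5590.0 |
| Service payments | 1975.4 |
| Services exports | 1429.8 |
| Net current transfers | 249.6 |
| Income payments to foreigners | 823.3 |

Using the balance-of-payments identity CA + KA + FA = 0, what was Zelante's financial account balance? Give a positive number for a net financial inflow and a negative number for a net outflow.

Goods balance = 6328.8 - 5590.0 = 738.8
Services balance = 1429.8 - 1975.4 = -545.6
Trade balance (goods + services) = 738.8 + (-545.6) = 193.2
Net primary income = 1724.9 - 823.3 = 901.6
Net secondary income = 249.6
Current account = 193.2 + 901.6 + 249.6 = 1344.4
Financial account = -(1344.4 + (-72.3)) = -1272.1

-1272.1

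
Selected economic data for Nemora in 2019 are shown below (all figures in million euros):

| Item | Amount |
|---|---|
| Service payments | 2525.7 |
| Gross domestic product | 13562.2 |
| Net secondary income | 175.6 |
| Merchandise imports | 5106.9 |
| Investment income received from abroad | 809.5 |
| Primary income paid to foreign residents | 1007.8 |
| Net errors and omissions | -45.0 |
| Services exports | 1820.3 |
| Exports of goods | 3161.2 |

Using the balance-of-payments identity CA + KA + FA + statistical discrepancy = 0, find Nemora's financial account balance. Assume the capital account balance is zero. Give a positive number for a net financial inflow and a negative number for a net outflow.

Goods balance = 3161.2 - 5106.9 = -1945.7
Services balance = 1820.3 - 2525.7 = -705.4
Trade balance (goods + services) = -1945.7 + (-705.4) = -2651.1
Net primary income = 809.5 - 1007.8 = -198.3
Net secondary income = 175.6
Current account = -2651.1 + (-198.3) + 175.6 = -2673.8
Financial account = -(-2673.8 + (-45.0)) = 2718.8

2718.8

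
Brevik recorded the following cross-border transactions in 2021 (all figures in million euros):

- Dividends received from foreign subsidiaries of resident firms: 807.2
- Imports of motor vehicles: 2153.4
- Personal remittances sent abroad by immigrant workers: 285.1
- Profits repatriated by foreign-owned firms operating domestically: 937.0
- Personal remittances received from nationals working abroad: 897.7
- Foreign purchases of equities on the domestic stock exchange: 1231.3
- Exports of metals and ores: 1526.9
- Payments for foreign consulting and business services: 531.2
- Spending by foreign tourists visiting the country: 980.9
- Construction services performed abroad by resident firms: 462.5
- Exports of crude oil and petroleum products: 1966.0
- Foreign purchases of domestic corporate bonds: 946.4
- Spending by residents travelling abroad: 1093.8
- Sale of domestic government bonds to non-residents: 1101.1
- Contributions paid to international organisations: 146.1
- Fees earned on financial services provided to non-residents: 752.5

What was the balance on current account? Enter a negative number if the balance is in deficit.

Goods: 1966.0 + 1526.9 - 2153.4 = 1339.5
Services: 462.5 - 531.2 + 752.5 - 1093.8 + 980.9 = 570.9
Primary income: -937.0 + 807.2 = -129.8
Secondary income: -146.1 - 285.1 + 897.7 = 466.5
Current account = 1339.5 + 570.9 + (-129.8) + 466.5 = 2247.1
(Excluded from the current account — financial account: foreign purchases of equities on the domestic stock exchange 1231.3, foreign purchases of domestic corporate bonds 946.4, sale of domestic government bonds to non-residents 1101.1.)

2247.1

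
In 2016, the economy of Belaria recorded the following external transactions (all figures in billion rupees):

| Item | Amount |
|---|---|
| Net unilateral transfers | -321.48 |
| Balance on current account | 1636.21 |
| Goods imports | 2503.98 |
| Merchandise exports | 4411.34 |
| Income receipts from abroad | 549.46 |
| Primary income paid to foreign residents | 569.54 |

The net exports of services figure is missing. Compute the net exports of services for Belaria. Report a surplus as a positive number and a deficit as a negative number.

Current account = goods balance + services balance + net primary income + net secondary income
Sum of the known components = 1565.80
Net exports of services = CA - (known components) = 1636.21 - 1565.80 = 70.41

70.41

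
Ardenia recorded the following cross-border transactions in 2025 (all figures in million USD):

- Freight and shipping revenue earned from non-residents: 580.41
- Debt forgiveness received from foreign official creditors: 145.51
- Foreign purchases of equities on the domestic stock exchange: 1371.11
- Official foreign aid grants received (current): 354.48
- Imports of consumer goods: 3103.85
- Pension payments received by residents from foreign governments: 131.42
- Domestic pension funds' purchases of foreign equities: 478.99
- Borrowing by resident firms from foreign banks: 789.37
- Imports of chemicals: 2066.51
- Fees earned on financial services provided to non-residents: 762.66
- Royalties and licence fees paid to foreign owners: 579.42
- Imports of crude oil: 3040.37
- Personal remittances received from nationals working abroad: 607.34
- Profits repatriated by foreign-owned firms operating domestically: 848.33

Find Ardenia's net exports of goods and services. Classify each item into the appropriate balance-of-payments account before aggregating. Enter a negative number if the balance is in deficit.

-7447.08

Goods: -3040.37 - 3103.85 - 2066.51 = -8210.73
Services: -579.42 + 580.41 + 762.66 = 763.65
Trade balance = -8210.73 + 763.65 = -7447.08
(Excluded from the trade balance — capital account: debt forgiveness received from foreign official creditors 145.51; financial account: foreign purchases of equities on the domestic stock exchange 1371.11, domestic pension funds' purchases of foreign equities 478.99, borrowing by resident firms from foreign banks 789.37; secondary income: official foreign aid grants received (current) 354.48, pension payments received by residents from foreign governments 131.42, personal remittances received from nationals working abroad 607.34; primary income: profits repatriated by foreign-owned firms operating domestically 848.33.)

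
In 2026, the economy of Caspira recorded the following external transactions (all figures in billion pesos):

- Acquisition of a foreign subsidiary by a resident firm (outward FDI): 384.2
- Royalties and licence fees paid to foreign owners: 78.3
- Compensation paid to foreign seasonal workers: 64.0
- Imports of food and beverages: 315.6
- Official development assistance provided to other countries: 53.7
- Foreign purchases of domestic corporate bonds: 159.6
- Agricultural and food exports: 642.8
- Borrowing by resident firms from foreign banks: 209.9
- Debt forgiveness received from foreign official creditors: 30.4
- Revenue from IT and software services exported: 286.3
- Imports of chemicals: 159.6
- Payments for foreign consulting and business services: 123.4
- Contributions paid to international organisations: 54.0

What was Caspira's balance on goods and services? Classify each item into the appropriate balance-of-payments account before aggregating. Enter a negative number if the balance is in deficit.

252.2

Goods: -315.6 - 159.6 + 642.8 = 167.6
Services: -78.3 - 123.4 + 286.3 = 84.6
Trade balance = 167.6 + 84.6 = 252.2
(Excluded from the trade balance — financial account: acquisition of a foreign subsidiary by a resident firm (outward FDI) 384.2, foreign purchases of domestic corporate bonds 159.6, borrowing by resident firms from foreign banks 209.9; primary income: compensation paid to foreign seasonal workers 64.0; secondary income: official development assistance provided to other countries 53.7, contributions paid to international organisations 54.0; capital account: debt forgiveness received from foreign official creditors 30.4.)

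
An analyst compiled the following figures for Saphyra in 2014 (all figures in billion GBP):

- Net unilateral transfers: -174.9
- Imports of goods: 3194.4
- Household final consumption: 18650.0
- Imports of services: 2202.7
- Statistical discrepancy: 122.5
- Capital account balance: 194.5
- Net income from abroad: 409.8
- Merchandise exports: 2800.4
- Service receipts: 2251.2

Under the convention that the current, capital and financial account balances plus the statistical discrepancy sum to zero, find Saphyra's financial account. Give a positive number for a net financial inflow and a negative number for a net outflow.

Goods balance = 2800.4 - 3194.4 = -394.0
Services balance = 2251.2 - 2202.7 = 48.5
Trade balance (goods + services) = -394.0 + 48.5 = -345.5
Net primary income = 409.8
Net secondary income = -174.9
Current account = -345.5 + 409.8 + (-174.9) = -110.6
Financial account = -(-110.6 + 194.5 + 122.5) = -206.4

-206.4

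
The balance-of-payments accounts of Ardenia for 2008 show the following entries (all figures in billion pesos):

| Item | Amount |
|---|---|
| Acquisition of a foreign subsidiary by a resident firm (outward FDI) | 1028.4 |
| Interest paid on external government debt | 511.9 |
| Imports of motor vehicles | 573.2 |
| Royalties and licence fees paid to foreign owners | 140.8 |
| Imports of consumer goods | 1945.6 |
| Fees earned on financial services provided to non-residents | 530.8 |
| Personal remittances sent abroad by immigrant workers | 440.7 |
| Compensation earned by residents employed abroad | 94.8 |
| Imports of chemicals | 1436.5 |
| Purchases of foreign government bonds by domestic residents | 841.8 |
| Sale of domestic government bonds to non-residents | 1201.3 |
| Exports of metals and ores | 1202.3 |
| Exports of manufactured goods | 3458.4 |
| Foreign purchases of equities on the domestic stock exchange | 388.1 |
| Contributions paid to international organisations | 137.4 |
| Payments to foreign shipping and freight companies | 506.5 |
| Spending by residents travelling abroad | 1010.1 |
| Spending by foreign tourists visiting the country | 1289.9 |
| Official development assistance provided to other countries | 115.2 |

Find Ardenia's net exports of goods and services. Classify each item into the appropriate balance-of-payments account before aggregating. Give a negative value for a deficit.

868.7

Goods: -573.2 + 1202.3 + 3458.4 - 1436.5 - 1945.6 = 705.4
Services: -1010.1 - 506.5 + 1289.9 - 140.8 + 530.8 = 163.3
Trade balance = 705.4 + 163.3 = 868.7
(Excluded from the trade balance — financial account: acquisition of a foreign subsidiary by a resident firm (outward FDI) 1028.4, purchases of foreign government bonds by domestic residents 841.8, sale of domestic government bonds to non-residents 1201.3, foreign purchases of equities on the domestic stock exchange 388.1; primary income: interest paid on external government debt 511.9, compensation earned by residents employed abroad 94.8; secondary income: personal remittances sent abroad by immigrant workers 440.7, contributions paid to international organisations 137.4, official development assistance provided to other countries 115.2.)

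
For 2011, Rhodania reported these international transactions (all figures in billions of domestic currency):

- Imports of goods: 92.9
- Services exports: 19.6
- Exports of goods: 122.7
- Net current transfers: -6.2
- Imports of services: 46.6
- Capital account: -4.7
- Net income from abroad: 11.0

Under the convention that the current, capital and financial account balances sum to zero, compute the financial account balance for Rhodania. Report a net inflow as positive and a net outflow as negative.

Goods balance = 122.7 - 92.9 = 29.8
Services balance = 19.6 - 46.6 = -27.0
Trade balance (goods + services) = 29.8 + (-27.0) = 2.8
Net primary income = 11.0
Net secondary income = -6.2
Current account = 2.8 + 11.0 + (-6.2) = 7.6
Financial account = -(7.6 + (-4.7)) = -2.9

-2.9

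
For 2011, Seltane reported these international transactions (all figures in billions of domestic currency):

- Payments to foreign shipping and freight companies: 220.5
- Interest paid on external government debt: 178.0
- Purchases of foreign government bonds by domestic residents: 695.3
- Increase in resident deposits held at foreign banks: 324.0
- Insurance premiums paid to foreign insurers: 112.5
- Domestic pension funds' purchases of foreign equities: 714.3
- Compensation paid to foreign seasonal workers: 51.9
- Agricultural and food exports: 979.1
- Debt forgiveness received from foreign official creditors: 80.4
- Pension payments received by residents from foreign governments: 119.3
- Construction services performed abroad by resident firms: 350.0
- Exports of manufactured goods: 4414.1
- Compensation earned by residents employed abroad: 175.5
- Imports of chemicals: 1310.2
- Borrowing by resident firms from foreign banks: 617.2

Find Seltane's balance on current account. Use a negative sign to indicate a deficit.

Goods: 4414.1 + 979.1 - 1310.2 = 4083.0
Services: -220.5 - 112.5 + 350.0 = 17.0
Primary income: -51.9 + 175.5 - 178.0 = -54.4
Secondary income: 119.3
Current account = 4083.0 + 17.0 + (-54.4) + 119.3 = 4164.9
(Excluded from the current account — financial account: purchases of foreign government bonds by domestic residents 695.3, increase in resident deposits held at foreign banks 324.0, domestic pension funds' purchases of foreign equities 714.3, borrowing by resident firms from foreign banks 617.2; capital account: debt forgiveness received from foreign official creditors 80.4.)

4164.9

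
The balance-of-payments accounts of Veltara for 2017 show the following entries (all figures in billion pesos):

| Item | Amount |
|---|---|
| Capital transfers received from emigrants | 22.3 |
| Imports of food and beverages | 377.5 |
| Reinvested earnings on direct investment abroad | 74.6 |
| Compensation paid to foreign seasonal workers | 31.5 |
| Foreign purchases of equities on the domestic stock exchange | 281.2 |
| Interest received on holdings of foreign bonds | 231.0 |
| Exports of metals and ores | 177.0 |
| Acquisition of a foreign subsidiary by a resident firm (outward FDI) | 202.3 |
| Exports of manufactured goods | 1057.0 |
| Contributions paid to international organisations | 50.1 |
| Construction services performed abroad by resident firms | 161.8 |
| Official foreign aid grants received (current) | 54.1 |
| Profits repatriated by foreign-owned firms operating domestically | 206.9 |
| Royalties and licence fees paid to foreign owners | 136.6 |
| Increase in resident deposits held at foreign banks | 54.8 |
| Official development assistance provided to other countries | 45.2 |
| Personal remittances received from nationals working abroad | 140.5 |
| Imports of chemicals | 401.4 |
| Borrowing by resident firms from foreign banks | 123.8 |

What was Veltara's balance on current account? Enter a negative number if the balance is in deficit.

646.8

Goods: -401.4 - 377.5 + 177.0 + 1057.0 = 455.1
Services: -136.6 + 161.8 = 25.2
Primary income: 231.0 + 74.6 - 31.5 - 206.9 = 67.2
Secondary income: 140.5 - 50.1 + 54.1 - 45.2 = 99.3
Current account = 455.1 + 25.2 + 67.2 + 99.3 = 646.8
(Excluded from the current account — capital account: capital transfers received from emigrants 22.3; financial account: foreign purchases of equities on the domestic stock exchange 281.2, acquisition of a foreign subsidiary by a resident firm (outward FDI) 202.3, increase in resident deposits held at foreign banks 54.8, borrowing by resident firms from foreign banks 123.8.)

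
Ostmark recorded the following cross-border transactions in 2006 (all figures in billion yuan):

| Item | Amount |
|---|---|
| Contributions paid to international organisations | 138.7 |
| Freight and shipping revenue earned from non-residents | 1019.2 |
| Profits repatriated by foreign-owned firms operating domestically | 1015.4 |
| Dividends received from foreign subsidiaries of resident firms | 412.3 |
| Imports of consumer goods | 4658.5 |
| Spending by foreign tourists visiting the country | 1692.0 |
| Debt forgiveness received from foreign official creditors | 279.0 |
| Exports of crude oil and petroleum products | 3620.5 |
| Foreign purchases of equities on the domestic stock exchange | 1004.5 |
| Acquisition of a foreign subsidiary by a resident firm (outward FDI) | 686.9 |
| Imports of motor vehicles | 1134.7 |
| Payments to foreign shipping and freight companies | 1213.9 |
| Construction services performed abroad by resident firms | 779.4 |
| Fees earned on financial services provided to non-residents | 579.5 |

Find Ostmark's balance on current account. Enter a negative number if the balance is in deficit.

-58.3

Goods: -4658.5 - 1134.7 + 3620.5 = -2172.7
Services: 579.5 + 1692.0 - 1213.9 + 779.4 + 1019.2 = 2856.2
Primary income: 412.3 - 1015.4 = -603.1
Secondary income: -138.7
Current account = (-2172.7) + 2856.2 + (-603.1) + (-138.7) = -58.3
(Excluded from the current account — capital account: debt forgiveness received from foreign official creditors 279.0; financial account: foreign purchases of equities on the domestic stock exchange 1004.5, acquisition of a foreign subsidiary by a resident firm (outward FDI) 686.9.)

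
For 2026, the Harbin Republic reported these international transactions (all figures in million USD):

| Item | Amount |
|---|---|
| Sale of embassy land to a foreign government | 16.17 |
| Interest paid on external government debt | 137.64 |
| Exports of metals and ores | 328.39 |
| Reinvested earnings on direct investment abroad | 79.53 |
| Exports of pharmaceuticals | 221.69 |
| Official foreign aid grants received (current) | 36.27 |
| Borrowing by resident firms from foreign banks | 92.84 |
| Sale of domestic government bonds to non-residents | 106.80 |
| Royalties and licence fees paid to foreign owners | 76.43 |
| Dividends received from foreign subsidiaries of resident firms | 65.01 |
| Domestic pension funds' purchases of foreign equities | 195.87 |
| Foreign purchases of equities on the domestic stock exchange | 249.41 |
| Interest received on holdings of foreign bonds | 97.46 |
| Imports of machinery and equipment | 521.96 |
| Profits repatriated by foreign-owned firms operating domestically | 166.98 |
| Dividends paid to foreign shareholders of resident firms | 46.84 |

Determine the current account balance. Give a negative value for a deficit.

Goods: 221.69 - 521.96 + 328.39 = 28.12
Services: -76.43
Primary income: 97.46 - 166.98 + 65.01 + 79.53 - 137.64 - 46.84 = -109.46
Secondary income: 36.27
Current account = 28.12 + (-76.43) + (-109.46) + 36.27 = -121.50
(Excluded from the current account — capital account: sale of embassy land to a foreign government 16.17; financial account: borrowing by resident firms from foreign banks 92.84, sale of domestic government bonds to non-residents 106.80, domestic pension funds' purchases of foreign equities 195.87, foreign purchases of equities on the domestic stock exchange 249.41.)

-121.50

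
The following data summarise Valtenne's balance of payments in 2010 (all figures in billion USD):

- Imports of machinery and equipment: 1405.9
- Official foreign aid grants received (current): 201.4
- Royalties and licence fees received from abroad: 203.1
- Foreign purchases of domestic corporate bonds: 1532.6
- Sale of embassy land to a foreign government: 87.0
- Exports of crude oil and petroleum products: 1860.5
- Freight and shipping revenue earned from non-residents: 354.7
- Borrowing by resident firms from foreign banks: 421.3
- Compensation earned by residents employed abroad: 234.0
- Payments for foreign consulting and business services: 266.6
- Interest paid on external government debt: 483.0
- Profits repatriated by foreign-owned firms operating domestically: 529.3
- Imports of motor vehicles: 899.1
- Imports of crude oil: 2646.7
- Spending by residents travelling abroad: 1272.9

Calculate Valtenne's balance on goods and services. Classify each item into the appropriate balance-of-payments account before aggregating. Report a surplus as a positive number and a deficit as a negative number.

-4072.9

Goods: -2646.7 + 1860.5 - 899.1 - 1405.9 = -3091.2
Services: -1272.9 - 266.6 + 354.7 + 203.1 = -981.7
Trade balance = -3091.2 + (-981.7) = -4072.9
(Excluded from the trade balance — secondary income: official foreign aid grants received (current) 201.4; financial account: foreign purchases of domestic corporate bonds 1532.6, borrowing by resident firms from foreign banks 421.3; capital account: sale of embassy land to a foreign government 87.0; primary income: compensation earned by residents employed abroad 234.0, interest paid on external government debt 483.0, profits repatriated by foreign-owned firms operating domestically 529.3.)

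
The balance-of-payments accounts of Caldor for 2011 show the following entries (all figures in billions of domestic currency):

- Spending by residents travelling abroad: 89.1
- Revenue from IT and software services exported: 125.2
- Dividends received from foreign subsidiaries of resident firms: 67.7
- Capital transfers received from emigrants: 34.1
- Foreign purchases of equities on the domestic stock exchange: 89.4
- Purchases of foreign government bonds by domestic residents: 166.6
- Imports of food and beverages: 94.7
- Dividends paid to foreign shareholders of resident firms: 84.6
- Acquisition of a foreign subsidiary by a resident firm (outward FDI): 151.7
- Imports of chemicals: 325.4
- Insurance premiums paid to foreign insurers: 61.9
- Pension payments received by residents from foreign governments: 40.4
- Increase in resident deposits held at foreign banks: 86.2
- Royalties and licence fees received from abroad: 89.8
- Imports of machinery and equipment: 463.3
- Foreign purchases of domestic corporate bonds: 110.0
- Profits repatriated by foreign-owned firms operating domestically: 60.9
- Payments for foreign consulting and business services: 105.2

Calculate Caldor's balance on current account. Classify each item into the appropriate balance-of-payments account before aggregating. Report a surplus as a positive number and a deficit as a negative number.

Goods: -463.3 - 94.7 - 325.4 = -883.4
Services: 125.2 - 105.2 - 61.9 + 89.8 - 89.1 = -41.2
Primary income: -84.6 + 67.7 - 60.9 = -77.8
Secondary income: 40.4
Current account = (-883.4) + (-41.2) + (-77.8) + 40.4 = -962.0
(Excluded from the current account — capital account: capital transfers received from emigrants 34.1; financial account: foreign purchases of equities on the domestic stock exchange 89.4, purchases of foreign government bonds by domestic residents 166.6, acquisition of a foreign subsidiary by a resident firm (outward FDI) 151.7, increase in resident deposits held at foreign banks 86.2, foreign purchases of domestic corporate bonds 110.0.)

-962.0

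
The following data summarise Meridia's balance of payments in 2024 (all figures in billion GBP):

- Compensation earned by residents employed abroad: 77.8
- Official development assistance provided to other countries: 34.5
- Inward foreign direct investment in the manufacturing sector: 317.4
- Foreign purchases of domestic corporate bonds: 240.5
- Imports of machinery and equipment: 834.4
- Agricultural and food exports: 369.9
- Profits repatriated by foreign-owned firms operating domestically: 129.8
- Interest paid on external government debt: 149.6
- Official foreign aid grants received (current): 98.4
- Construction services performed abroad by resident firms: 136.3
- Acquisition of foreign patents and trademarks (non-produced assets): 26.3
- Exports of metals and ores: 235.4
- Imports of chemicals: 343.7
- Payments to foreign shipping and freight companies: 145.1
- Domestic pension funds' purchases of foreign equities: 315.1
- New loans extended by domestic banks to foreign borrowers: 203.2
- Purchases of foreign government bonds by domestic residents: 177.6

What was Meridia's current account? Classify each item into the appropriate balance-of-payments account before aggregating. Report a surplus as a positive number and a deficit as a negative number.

-719.3

Goods: -343.7 + 369.9 + 235.4 - 834.4 = -572.8
Services: -145.1 + 136.3 = -8.8
Primary income: -149.6 - 129.8 + 77.8 = -201.6
Secondary income: 98.4 - 34.5 = 63.9
Current account = (-572.8) + (-8.8) + (-201.6) + 63.9 = -719.3
(Excluded from the current account — financial account: inward foreign direct investment in the manufacturing sector 317.4, foreign purchases of domestic corporate bonds 240.5, domestic pension funds' purchases of foreign equities 315.1, new loans extended by domestic banks to foreign borrowers 203.2, purchases of foreign government bonds by domestic residents 177.6; capital account: acquisition of foreign patents and trademarks (non-produced assets) 26.3.)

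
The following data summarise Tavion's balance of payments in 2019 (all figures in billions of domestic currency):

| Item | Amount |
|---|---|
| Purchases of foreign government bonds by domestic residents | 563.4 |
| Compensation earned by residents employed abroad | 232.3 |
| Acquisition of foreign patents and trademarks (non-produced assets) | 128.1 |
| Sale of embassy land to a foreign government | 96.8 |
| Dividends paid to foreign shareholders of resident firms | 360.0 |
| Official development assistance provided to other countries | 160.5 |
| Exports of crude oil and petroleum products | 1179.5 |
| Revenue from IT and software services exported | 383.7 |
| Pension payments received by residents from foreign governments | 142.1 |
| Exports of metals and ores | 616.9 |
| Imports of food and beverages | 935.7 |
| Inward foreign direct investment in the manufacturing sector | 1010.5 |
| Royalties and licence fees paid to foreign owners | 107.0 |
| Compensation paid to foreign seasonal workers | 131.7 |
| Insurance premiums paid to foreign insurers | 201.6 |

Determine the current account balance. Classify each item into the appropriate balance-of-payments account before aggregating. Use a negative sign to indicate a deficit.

Goods: 1179.5 - 935.7 + 616.9 = 860.7
Services: -201.6 + 383.7 - 107.0 = 75.1
Primary income: -360.0 + 232.3 - 131.7 = -259.4
Secondary income: -160.5 + 142.1 = -18.4
Current account = 860.7 + 75.1 + (-259.4) + (-18.4) = 658.0
(Excluded from the current account — financial account: purchases of foreign government bonds by domestic residents 563.4, inward foreign direct investment in the manufacturing sector 1010.5; capital account: acquisition of foreign patents and trademarks (non-produced assets) 128.1, sale of embassy land to a foreign government 96.8.)

658.0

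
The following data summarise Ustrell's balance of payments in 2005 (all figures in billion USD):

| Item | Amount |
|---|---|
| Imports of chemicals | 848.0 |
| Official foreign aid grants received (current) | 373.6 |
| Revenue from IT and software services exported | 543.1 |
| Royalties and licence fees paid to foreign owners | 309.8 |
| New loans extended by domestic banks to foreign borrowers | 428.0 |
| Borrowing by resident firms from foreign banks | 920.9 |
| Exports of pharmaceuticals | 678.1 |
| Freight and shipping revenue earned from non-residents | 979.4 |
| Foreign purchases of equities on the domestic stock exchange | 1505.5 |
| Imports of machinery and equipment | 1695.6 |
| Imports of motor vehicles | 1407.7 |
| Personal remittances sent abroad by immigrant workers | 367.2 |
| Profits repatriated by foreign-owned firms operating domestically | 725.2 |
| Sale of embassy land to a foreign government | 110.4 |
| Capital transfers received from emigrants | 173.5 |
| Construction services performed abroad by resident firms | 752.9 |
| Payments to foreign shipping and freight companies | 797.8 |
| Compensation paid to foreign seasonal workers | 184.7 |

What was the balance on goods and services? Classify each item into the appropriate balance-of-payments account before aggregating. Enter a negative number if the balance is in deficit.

Goods: -848.0 + 678.1 - 1695.6 - 1407.7 = -3273.2
Services: 752.9 - 309.8 - 797.8 + 979.4 + 543.1 = 1167.8
Trade balance = -3273.2 + 1167.8 = -2105.4
(Excluded from the trade balance — secondary income: official foreign aid grants received (current) 373.6, personal remittances sent abroad by immigrant workers 367.2; financial account: new loans extended by domestic banks to foreign borrowers 428.0, borrowing by resident firms from foreign banks 920.9, foreign purchases of equities on the domestic stock exchange 1505.5; primary income: profits repatriated by foreign-owned firms operating domestically 725.2, compensation paid to foreign seasonal workers 184.7; capital account: sale of embassy land to a foreign government 110.4, capital transfers received from emigrants 173.5.)

-2105.4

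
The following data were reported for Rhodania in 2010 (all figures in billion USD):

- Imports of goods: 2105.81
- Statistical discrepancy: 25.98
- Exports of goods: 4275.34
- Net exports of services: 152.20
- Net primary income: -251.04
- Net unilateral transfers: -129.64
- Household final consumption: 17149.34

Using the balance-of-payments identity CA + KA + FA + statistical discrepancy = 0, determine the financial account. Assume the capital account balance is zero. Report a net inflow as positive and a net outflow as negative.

-1967.03

Goods balance = 4275.34 - 2105.81 = 2169.53
Services balance = 152.20
Trade balance (goods + services) = 2169.53 + 152.20 = 2321.73
Net primary income = -251.04
Net secondary income = -129.64
Current account = 2321.73 + (-251.04) + (-129.64) = 1941.05
Financial account = -(1941.05 + 25.98) = -1967.03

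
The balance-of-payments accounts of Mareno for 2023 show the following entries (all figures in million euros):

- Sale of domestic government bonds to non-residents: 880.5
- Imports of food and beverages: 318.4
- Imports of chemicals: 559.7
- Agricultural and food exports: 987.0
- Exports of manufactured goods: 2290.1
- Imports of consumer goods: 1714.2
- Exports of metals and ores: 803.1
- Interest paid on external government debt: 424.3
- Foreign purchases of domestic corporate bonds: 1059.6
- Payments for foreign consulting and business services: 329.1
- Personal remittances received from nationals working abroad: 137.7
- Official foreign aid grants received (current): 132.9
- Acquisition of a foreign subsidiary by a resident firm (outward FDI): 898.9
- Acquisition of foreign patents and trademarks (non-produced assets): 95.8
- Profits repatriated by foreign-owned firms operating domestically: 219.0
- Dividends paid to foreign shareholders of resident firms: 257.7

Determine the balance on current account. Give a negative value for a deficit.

528.4

Goods: 803.1 - 559.7 + 987.0 - 318.4 + 2290.1 - 1714.2 = 1487.9
Services: -329.1
Primary income: -257.7 - 219.0 - 424.3 = -901.0
Secondary income: 137.7 + 132.9 = 270.6
Current account = 1487.9 + (-329.1) + (-901.0) + 270.6 = 528.4
(Excluded from the current account — financial account: sale of domestic government bonds to non-residents 880.5, foreign purchases of domestic corporate bonds 1059.6, acquisition of a foreign subsidiary by a resident firm (outward FDI) 898.9; capital account: acquisition of foreign patents and trademarks (non-produced assets) 95.8.)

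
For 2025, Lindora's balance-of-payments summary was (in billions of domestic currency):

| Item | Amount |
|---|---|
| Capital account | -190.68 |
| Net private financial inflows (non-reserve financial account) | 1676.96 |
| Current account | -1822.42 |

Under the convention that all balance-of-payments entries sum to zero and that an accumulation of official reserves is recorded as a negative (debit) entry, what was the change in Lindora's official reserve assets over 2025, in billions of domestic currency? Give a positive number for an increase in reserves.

Official reserve transactions balance = -((-1822.42) + (-190.68) + 1676.96) = 336.14
An accumulation of reserves is recorded as a debit (negative entry), so the change in the stock of reserves is the negative of that balance.
Change in official reserves = -(336.14) = -336.14

-336.14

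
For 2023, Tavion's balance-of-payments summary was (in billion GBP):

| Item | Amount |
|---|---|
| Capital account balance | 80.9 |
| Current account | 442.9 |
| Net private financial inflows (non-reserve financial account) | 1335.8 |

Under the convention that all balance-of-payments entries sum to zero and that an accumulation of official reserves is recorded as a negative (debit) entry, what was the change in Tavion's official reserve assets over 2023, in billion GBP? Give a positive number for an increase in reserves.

Official reserve transactions balance = -(442.9 + 80.9 + 1335.8) = -1859.6
An accumulation of reserves is recorded as a debit (negative entry), so the change in the stock of reserves is the negative of that balance.
Change in official reserves = -(-1859.6) = 1859.6

1859.6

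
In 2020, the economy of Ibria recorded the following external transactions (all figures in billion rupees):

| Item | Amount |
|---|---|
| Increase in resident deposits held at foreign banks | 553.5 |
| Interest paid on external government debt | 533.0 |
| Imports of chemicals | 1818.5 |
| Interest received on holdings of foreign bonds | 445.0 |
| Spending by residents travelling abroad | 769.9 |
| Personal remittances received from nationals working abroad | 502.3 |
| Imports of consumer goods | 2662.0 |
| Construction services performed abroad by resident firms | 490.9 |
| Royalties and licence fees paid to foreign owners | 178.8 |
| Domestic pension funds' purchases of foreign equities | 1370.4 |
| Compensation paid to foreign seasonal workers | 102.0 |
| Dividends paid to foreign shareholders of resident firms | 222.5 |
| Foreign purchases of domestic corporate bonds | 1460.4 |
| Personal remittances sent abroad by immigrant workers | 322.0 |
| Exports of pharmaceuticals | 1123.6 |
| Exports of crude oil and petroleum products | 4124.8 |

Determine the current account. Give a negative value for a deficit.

Goods: 1123.6 - 1818.5 + 4124.8 - 2662.0 = 767.9
Services: 490.9 - 178.8 - 769.9 = -457.8
Primary income: -102.0 + 445.0 - 533.0 - 222.5 = -412.5
Secondary income: 502.3 - 322.0 = 180.3
Current account = 767.9 + (-457.8) + (-412.5) + 180.3 = 77.9
(Excluded from the current account — financial account: increase in resident deposits held at foreign banks 553.5, domestic pension funds' purchases of foreign equities 1370.4, foreign purchases of domestic corporate bonds 1460.4.)

77.9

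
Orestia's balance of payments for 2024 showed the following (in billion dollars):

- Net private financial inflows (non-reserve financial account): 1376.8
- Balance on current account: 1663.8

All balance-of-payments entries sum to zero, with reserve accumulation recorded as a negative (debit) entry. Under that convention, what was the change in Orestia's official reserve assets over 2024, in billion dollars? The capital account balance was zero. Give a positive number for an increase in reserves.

Official reserve transactions balance = -(1663.8 + 1376.8) = -3040.6
An accumulation of reserves is recorded as a debit (negative entry), so the change in the stock of reserves is the negative of that balance.
Change in official reserves = -(-3040.6) = 3040.6

3040.6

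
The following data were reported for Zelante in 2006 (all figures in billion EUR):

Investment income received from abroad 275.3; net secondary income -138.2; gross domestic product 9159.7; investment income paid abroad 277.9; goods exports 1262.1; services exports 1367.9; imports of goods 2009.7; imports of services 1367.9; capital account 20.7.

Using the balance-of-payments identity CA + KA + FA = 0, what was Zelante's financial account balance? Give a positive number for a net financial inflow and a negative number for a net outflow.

867.7

Goods balance = 1262.1 - 2009.7 = -747.6
Services balance = 1367.9 - 1367.9 = 0.0
Trade balance (goods + services) = -747.6 + 0.0 = -747.6
Net primary income = 275.3 - 277.9 = -2.6
Net secondary income = -138.2
Current account = -747.6 + (-2.6) + (-138.2) = -888.4
Financial account = -(-888.4 + 20.7) = 867.7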